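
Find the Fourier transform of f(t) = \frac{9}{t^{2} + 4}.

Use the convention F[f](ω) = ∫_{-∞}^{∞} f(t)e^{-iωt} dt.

F(ω) = \frac{9 \pi e^{- 2 \left|{\omega}\right|}}{2}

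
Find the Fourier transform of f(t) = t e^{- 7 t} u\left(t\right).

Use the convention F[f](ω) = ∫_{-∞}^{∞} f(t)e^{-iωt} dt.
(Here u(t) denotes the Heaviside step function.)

F(ω) = \frac{1}{\left(i \omega + 7\right)^{2}}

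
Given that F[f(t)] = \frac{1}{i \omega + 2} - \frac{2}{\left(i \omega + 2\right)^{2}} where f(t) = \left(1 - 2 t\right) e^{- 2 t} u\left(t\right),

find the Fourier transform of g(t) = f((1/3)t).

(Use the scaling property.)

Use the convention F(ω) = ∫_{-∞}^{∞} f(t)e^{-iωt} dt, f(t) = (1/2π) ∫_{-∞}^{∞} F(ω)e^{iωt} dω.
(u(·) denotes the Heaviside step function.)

F[g](ω) = \frac{9 i \omega}{- 9 \omega^{2} + 12 i \omega + 4}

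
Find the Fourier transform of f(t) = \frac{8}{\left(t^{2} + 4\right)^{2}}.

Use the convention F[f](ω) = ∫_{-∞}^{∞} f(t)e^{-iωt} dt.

F(ω) = \frac{\pi \left(2 \left|{\omega}\right| + 1\right) e^{- 2 \left|{\omega}\right|}}{2}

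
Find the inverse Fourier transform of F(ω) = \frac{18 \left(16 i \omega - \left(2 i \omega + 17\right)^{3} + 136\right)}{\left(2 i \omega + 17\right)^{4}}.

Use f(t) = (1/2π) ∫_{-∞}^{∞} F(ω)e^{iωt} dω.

f(t) = 9 \left(t^{2} - 1\right) e^{- \frac{17 t}{2}} u\left(t\right)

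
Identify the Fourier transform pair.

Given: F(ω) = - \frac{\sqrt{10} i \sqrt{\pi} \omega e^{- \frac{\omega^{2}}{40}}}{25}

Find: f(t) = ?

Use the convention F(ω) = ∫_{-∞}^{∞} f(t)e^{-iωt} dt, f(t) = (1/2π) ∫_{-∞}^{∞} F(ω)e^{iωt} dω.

f(t) = 8 t e^{- 10 t^{2}}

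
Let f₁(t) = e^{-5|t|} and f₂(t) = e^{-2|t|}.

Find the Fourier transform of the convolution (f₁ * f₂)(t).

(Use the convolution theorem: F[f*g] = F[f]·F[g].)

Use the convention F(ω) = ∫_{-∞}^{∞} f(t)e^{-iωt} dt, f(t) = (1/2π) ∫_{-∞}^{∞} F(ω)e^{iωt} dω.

F[f₁*f₂](ω) = \frac{40}{\left(\omega^{2} + 4\right) \left(\omega^{2} + 25\right)}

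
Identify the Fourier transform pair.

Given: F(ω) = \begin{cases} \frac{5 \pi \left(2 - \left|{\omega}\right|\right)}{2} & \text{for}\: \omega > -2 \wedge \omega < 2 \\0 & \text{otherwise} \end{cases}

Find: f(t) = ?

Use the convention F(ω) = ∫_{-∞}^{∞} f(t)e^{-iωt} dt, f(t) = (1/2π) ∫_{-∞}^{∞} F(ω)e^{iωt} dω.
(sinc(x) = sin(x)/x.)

f(t) = 5 \operatorname{sinc}^{2}{\left(t \right)}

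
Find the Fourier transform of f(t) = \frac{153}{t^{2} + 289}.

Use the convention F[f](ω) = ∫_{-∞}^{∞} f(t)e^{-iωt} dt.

F(ω) = 9 \pi e^{- 17 \left|{\omega}\right|}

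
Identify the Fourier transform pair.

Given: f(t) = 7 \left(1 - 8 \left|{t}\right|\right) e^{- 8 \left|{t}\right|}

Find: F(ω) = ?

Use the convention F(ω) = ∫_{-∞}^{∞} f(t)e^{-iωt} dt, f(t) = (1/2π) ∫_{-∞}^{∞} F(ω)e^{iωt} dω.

F(ω) = \frac{224 \omega^{2}}{\left(\omega^{2} + 64\right)^{2}}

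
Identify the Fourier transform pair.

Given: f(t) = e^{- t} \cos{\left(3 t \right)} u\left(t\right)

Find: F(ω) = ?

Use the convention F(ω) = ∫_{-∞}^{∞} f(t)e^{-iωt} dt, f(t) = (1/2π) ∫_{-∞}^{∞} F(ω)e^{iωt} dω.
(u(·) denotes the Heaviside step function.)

F(ω) = \frac{i \omega + 1}{\left(i \omega + 1\right)^{2} + 9}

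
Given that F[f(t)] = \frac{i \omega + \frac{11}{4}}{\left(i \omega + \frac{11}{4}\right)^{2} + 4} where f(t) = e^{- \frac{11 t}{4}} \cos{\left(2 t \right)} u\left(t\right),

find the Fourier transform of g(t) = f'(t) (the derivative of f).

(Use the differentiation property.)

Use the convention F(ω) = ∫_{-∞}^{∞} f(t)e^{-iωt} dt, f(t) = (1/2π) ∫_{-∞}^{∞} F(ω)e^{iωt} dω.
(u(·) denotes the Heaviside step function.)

F[g](ω) = \frac{4 i \omega \left(4 i \omega + 11\right)}{\left(4 i \omega + 11\right)^{2} + 64}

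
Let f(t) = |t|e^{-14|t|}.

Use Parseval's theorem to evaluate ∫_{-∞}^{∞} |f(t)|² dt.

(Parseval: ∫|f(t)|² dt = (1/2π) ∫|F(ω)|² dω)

∫|f(t)|² dt = \frac{1}{5488}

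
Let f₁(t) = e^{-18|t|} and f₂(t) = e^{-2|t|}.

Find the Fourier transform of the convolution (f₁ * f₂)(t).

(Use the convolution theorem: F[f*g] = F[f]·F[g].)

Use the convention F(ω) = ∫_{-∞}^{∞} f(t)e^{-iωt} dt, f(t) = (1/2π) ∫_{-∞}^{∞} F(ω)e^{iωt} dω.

F[f₁*f₂](ω) = \frac{144}{\left(\omega^{2} + 4\right) \left(\omega^{2} + 324\right)}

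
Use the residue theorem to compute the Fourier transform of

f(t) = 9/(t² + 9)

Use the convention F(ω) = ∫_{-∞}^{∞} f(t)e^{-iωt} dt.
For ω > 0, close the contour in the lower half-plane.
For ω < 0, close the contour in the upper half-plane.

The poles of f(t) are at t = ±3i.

Let g(z) = f(z)e^{-iωz}; for large |z| the factor e^{-iωz} decays in the lower half-plane when ω > 0 and in the upper half-plane when ω < 0.

Case ω > 0 (lower half-plane, clockwise contour ⇒ F(ω) = -2πi·ΣRes):
  Res_{z = - 3 i} g(z) = \frac{3 i e^{- 3 \omega}}{2}
  F(ω) = -2πi·ΣRes = 3 \pi e^{- 3 \omega}

Case ω < 0 (upper half-plane, counterclockwise contour ⇒ F(ω) = +2πi·ΣRes):
  Res_{z = 3 i} g(z) = - \frac{3 i e^{3 \omega}}{2}
  F(ω) = 2πi·ΣRes = 3 \pi e^{3 \omega}

Both cases combine into a single formula in |ω|:

F(ω) = 3 \pi e^{- 3 \left|{\omega}\right|}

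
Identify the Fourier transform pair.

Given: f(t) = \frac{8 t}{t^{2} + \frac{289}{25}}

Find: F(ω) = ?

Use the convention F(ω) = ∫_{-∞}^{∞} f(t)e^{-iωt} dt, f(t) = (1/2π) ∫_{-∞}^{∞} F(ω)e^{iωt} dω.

F(ω) = - 8 i \pi e^{- \frac{17 \left|{\omega}\right|}{5}} \operatorname{sign}{\left(\omega \right)}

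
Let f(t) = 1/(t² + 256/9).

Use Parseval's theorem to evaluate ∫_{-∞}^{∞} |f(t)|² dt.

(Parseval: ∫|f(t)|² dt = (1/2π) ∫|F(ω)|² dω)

∫|f(t)|² dt = \frac{27 \pi}{8192}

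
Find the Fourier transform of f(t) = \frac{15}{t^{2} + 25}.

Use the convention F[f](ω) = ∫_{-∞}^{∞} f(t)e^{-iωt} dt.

F(ω) = 3 \pi e^{- 5 \left|{\omega}\right|}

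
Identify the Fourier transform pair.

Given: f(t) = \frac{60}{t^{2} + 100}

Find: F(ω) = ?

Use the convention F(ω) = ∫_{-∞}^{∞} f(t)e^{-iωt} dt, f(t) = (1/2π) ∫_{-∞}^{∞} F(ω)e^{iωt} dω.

F(ω) = 6 \pi e^{- 10 \left|{\omega}\right|}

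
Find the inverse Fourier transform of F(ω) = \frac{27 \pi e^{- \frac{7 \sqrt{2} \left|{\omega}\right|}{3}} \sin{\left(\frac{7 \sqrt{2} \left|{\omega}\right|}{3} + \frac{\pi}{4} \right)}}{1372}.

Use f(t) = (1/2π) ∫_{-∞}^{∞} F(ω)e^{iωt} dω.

f(t) = \frac{2}{t^{4} + \frac{38416}{81}}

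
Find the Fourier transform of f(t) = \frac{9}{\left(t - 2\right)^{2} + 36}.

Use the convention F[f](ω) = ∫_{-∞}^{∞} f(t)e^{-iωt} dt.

F(ω) = \frac{3 \pi e^{- 2 i \omega - 6 \left|{\omega}\right|}}{2}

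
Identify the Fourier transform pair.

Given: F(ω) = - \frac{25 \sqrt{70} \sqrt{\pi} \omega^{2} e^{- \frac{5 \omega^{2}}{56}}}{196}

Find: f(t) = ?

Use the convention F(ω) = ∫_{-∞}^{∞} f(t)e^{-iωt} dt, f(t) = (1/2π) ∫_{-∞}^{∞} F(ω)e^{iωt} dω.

f(t) = 5 \left(\frac{56 t^{2}}{5} - 2\right) e^{- \frac{14 t^{2}}{5}}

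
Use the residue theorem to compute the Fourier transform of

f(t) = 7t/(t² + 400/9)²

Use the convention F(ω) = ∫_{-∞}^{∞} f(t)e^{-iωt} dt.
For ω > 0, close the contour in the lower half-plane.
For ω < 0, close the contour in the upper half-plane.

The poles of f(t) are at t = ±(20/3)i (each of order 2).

Let g(z) = f(z)e^{-iωz}; for large |z| the factor e^{-iωz} decays in the lower half-plane when ω > 0 and in the upper half-plane when ω < 0.

Case ω > 0 (lower half-plane, clockwise contour ⇒ F(ω) = -2πi·ΣRes):
  Res_{z = - \frac{20 i}{3}} g(z) = \frac{21 \omega e^{- \frac{20 \omega}{3}}}{80} (pole of order 2)
  F(ω) = -2πi·ΣRes = - \frac{21 i \pi \omega e^{- \frac{20 \omega}{3}}}{40}

Case ω < 0 (upper half-plane, counterclockwise contour ⇒ F(ω) = +2πi·ΣRes):
  Res_{z = \frac{20 i}{3}} g(z) = - \frac{21 \omega e^{\frac{20 \omega}{3}}}{80} (pole of order 2)
  F(ω) = 2πi·ΣRes = - \frac{21 i \pi \omega e^{\frac{20 \omega}{3}}}{40}

Both cases combine into a single formula in |ω|:

F(ω) = - \frac{21 i \pi \omega e^{- \frac{20 \left|{\omega}\right|}{3}}}{40}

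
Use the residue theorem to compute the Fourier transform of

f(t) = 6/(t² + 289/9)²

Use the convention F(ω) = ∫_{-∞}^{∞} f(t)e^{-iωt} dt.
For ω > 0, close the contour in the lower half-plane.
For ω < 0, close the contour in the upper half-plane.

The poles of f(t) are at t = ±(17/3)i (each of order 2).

Let g(z) = f(z)e^{-iωz}; for large |z| the factor e^{-iωz} decays in the lower half-plane when ω > 0 and in the upper half-plane when ω < 0.

Case ω > 0 (lower half-plane, clockwise contour ⇒ F(ω) = -2πi·ΣRes):
  Res_{z = - \frac{17 i}{3}} g(z) = \frac{27 i \left(17 \omega + 3\right) e^{- \frac{17 \omega}{3}}}{9826} (pole of order 2)
  F(ω) = -2πi·ΣRes = \frac{27 \pi \left(17 \omega + 3\right) e^{- \frac{17 \omega}{3}}}{4913}

Case ω < 0 (upper half-plane, counterclockwise contour ⇒ F(ω) = +2πi·ΣRes):
  Res_{z = \frac{17 i}{3}} g(z) = \frac{27 i \left(17 \omega - 3\right) e^{\frac{17 \omega}{3}}}{9826} (pole of order 2)
  F(ω) = 2πi·ΣRes = \frac{27 \pi \left(3 - 17 \omega\right) e^{\frac{17 \omega}{3}}}{4913}

Both cases combine into a single formula in |ω|:

F(ω) = \frac{27 \pi \left(17 \left|{\omega}\right| + 3\right) e^{- \frac{17 \left|{\omega}\right|}{3}}}{4913}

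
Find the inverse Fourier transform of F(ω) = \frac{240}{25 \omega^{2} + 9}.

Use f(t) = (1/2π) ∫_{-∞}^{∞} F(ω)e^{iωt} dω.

f(t) = 8 e^{- \frac{3 \left|{t}\right|}{5}}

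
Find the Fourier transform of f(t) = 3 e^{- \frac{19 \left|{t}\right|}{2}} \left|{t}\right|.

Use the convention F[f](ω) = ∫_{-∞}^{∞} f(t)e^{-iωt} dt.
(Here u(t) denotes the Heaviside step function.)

F(ω) = \frac{24 \left(361 - 4 \omega^{2}\right)}{\left(4 \omega^{2} + 361\right)^{2}}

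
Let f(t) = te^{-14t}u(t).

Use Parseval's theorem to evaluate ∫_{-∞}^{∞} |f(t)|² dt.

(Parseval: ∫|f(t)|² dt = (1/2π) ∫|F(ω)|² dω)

∫|f(t)|² dt = \frac{1}{10976}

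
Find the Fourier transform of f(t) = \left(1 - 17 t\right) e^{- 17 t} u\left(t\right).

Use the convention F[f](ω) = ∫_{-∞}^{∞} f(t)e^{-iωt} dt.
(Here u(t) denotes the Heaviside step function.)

F(ω) = \frac{i \omega}{- \omega^{2} + 34 i \omega + 289}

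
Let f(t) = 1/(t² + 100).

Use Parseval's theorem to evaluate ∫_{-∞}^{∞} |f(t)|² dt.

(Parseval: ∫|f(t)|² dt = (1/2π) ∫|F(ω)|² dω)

∫|f(t)|² dt = \frac{\pi}{2000}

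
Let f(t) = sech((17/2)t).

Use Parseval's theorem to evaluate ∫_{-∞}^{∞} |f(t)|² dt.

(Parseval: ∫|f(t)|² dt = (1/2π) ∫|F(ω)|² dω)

∫|f(t)|² dt = \frac{4}{17}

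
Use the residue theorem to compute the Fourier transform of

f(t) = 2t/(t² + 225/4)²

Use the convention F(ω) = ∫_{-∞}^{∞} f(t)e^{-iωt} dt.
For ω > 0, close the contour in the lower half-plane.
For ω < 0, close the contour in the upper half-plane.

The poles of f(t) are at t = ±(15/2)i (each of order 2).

Let g(z) = f(z)e^{-iωz}; for large |z| the factor e^{-iωz} decays in the lower half-plane when ω > 0 and in the upper half-plane when ω < 0.

Case ω > 0 (lower half-plane, clockwise contour ⇒ F(ω) = -2πi·ΣRes):
  Res_{z = - \frac{15 i}{2}} g(z) = \frac{\omega e^{- \frac{15 \omega}{2}}}{15} (pole of order 2)
  F(ω) = -2πi·ΣRes = - \frac{2 i \pi \omega e^{- \frac{15 \omega}{2}}}{15}

Case ω < 0 (upper half-plane, counterclockwise contour ⇒ F(ω) = +2πi·ΣRes):
  Res_{z = \frac{15 i}{2}} g(z) = - \frac{\omega e^{\frac{15 \omega}{2}}}{15} (pole of order 2)
  F(ω) = 2πi·ΣRes = - \frac{2 i \pi \omega e^{\frac{15 \omega}{2}}}{15}

Both cases combine into a single formula in |ω|:

F(ω) = - \frac{2 i \pi \omega e^{- \frac{15 \left|{\omega}\right|}{2}}}{15}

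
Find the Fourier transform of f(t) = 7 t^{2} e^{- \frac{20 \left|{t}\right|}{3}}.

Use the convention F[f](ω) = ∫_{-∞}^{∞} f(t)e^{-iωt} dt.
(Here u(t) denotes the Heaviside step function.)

F(ω) = \frac{15120 \left(400 - 27 \omega^{2}\right)}{\left(9 \omega^{2} + 400\right)^{3}}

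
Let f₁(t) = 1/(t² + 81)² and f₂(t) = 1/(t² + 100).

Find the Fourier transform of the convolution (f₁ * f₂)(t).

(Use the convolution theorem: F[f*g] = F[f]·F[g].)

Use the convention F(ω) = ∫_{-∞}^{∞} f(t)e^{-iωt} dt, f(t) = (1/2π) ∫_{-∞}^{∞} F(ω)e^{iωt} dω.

F[f₁*f₂](ω) = \frac{\pi^{2} \left(9 \left|{\omega}\right| + 1\right) e^{- 19 \left|{\omega}\right|}}{14580}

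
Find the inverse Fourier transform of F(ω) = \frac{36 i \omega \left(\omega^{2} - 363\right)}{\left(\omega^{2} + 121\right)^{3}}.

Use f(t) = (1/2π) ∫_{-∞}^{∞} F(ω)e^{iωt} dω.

f(t) = 9 t e^{- 11 \left|{t}\right|} \left|{t}\right|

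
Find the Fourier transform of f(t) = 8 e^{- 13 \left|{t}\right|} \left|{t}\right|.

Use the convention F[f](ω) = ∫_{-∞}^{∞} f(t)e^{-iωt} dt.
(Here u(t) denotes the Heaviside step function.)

F(ω) = \frac{16 \left(169 - \omega^{2}\right)}{\left(\omega^{2} + 169\right)^{2}}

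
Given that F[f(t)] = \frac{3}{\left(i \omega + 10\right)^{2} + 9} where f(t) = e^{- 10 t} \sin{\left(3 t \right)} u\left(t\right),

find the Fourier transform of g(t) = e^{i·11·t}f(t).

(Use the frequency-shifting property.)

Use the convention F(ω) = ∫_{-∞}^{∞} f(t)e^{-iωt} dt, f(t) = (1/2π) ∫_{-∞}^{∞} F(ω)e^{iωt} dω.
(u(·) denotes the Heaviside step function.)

F[g](ω) = \frac{3}{\left(i \left(\omega - 11\right) + 10\right)^{2} + 9}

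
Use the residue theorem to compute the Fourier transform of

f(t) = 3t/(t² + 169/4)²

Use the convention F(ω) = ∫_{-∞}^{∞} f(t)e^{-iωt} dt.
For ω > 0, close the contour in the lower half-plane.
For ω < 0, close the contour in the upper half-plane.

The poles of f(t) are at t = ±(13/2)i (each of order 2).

Let g(z) = f(z)e^{-iωz}; for large |z| the factor e^{-iωz} decays in the lower half-plane when ω > 0 and in the upper half-plane when ω < 0.

Case ω > 0 (lower half-plane, clockwise contour ⇒ F(ω) = -2πi·ΣRes):
  Res_{z = - \frac{13 i}{2}} g(z) = \frac{3 \omega e^{- \frac{13 \omega}{2}}}{26} (pole of order 2)
  F(ω) = -2πi·ΣRes = - \frac{3 i \pi \omega e^{- \frac{13 \omega}{2}}}{13}

Case ω < 0 (upper half-plane, counterclockwise contour ⇒ F(ω) = +2πi·ΣRes):
  Res_{z = \frac{13 i}{2}} g(z) = - \frac{3 \omega e^{\frac{13 \omega}{2}}}{26} (pole of order 2)
  F(ω) = 2πi·ΣRes = - \frac{3 i \pi \omega e^{\frac{13 \omega}{2}}}{13}

Both cases combine into a single formula in |ω|:

F(ω) = - \frac{3 i \pi \omega e^{- \frac{13 \left|{\omega}\right|}{2}}}{13}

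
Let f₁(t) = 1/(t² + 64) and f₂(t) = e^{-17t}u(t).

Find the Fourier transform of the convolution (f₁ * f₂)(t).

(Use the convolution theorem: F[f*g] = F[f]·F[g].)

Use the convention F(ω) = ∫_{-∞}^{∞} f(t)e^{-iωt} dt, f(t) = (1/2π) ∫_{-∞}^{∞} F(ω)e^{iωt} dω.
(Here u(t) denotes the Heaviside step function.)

F[f₁*f₂](ω) = \frac{\pi e^{- 8 \left|{\omega}\right|}}{8 \left(i \omega + 17\right)}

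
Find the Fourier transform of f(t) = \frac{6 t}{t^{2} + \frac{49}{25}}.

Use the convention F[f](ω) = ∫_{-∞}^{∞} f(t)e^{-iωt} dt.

F(ω) = - 6 i \pi e^{- \frac{7 \left|{\omega}\right|}{5}} \operatorname{sign}{\left(\omega \right)}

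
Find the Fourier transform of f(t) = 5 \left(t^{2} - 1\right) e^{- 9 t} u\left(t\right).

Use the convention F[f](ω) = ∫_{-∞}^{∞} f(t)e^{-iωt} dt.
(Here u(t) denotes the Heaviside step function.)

F(ω) = \frac{5 \left(2 i \omega - \left(i \omega + 9\right)^{3} + 18\right)}{\left(i \omega + 9\right)^{4}}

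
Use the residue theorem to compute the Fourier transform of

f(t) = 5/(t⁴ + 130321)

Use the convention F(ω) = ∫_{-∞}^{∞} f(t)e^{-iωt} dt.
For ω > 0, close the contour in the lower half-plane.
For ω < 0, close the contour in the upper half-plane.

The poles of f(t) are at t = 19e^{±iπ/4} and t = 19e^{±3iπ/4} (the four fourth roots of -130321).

Let g(z) = f(z)e^{-iωz}; for large |z| the factor e^{-iωz} decays in the lower half-plane when ω > 0 and in the upper half-plane when ω < 0.

Case ω > 0 (lower half-plane, clockwise contour ⇒ F(ω) = -2πi·ΣRes):
  Res_{z = - \frac{19 \sqrt{2}}{2} - \frac{19 \sqrt{2} i}{2}} g(z) = \frac{5 \sqrt{2} i \left(1 - i\right) e^{\frac{19 \sqrt{2} \omega \left(-1 + i\right)}{2}}}{54872}
  Res_{z = \frac{19 \sqrt{2}}{2} - \frac{19 \sqrt{2} i}{2}} g(z) = \frac{5 \sqrt{2} i \left(1 + i\right) e^{- \frac{19 \sqrt{2} \omega \left(1 + i\right)}{2}}}{54872}
  F(ω) = -2πi·ΣRes = \frac{5 \sqrt{2} \pi \left(1 - i\right) \left(e^{19 \sqrt{2} i \omega} + i\right) e^{- \frac{19 \sqrt{2} \omega \left(1 + i\right)}{2}}}{27436} = \frac{5 \pi e^{- \frac{19 \sqrt{2} \omega}{2}} \sin{\left(\frac{19 \sqrt{2} \omega}{2} + \frac{\pi}{4} \right)}}{6859}

Case ω < 0 (upper half-plane, counterclockwise contour ⇒ F(ω) = +2πi·ΣRes):
  Res_{z = \frac{19 \sqrt{2}}{2} + \frac{19 \sqrt{2} i}{2}} g(z) = \frac{5 \sqrt{2} i \left(-1 + i\right) e^{\frac{19 \sqrt{2} \omega \left(1 - i\right)}{2}}}{54872}
  Res_{z = - \frac{19 \sqrt{2}}{2} + \frac{19 \sqrt{2} i}{2}} g(z) = \frac{5 \sqrt{2} \left(1 - i\right) e^{\frac{19 \sqrt{2} \omega \left(1 + i\right)}{2}}}{54872}
  F(ω) = 2πi·ΣRes = - \frac{5 \sqrt{2} i \pi \left(i \left(1 - i\right) e^{\frac{19 \sqrt{2} \omega \left(1 - i\right)}{2}} - \left(1 - i\right) e^{\frac{19 \sqrt{2} \omega \left(1 + i\right)}{2}}\right)}{27436} = \frac{5 \pi e^{\frac{19 \sqrt{2} \omega}{2}} \cos{\left(\frac{19 \sqrt{2} \omega}{2} + \frac{\pi}{4} \right)}}{6859}

Both cases combine into a single formula in |ω|:

F(ω) = \frac{5 \pi e^{- \frac{19 \sqrt{2} \left|{\omega}\right|}{2}} \sin{\left(\frac{19 \sqrt{2} \left|{\omega}\right|}{2} + \frac{\pi}{4} \right)}}{6859}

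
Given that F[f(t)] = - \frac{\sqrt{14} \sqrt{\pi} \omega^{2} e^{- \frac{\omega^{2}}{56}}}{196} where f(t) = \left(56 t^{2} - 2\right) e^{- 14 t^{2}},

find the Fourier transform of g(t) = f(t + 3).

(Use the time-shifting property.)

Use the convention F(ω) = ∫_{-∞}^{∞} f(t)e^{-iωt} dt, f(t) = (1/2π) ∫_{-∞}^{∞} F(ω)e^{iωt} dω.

F[g](ω) = - \frac{\sqrt{14} \sqrt{\pi} \omega^{2} e^{- \frac{\omega \left(\omega - 168 i\right)}{56}}}{196}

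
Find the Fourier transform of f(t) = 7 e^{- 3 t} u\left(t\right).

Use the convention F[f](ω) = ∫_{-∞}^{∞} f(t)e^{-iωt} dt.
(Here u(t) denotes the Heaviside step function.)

F(ω) = \frac{7}{i \omega + 3}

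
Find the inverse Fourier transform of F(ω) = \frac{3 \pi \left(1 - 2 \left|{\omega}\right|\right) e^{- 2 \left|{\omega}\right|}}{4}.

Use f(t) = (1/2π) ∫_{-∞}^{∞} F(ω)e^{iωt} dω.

f(t) = \frac{3 t^{2}}{\left(t^{2} + 4\right)^{2}}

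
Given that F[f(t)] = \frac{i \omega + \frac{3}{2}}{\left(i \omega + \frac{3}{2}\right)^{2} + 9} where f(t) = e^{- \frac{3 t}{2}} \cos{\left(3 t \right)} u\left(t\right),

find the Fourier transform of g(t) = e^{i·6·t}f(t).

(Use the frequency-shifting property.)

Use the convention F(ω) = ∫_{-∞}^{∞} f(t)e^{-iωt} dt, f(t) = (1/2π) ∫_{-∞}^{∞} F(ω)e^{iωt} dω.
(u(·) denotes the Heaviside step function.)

F[g](ω) = \frac{2 \left(2 i \left(\omega - 6\right) + 3\right)}{\left(2 i \left(\omega - 6\right) + 3\right)^{2} + 36}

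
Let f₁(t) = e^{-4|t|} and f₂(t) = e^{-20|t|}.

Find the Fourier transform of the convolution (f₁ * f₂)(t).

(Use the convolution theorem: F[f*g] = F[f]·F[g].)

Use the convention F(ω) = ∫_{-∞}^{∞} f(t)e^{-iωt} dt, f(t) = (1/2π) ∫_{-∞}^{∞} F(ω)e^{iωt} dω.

F[f₁*f₂](ω) = \frac{320}{\left(\omega^{2} + 16\right) \left(\omega^{2} + 400\right)}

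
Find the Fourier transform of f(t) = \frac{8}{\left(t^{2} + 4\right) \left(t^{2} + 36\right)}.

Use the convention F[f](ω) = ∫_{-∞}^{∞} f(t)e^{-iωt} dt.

F(ω) = \frac{\pi \left(3 e^{4 \left|{\omega}\right|} - 1\right) e^{- 6 \left|{\omega}\right|}}{24}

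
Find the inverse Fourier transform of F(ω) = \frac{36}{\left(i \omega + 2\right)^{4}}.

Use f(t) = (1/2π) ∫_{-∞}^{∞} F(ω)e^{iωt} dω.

f(t) = 6 t^{3} e^{- 2 t} u\left(t\right)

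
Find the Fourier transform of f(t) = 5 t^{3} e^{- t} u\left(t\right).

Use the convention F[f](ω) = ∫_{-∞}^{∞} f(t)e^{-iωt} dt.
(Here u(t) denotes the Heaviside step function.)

F(ω) = \frac{30}{\left(i \omega + 1\right)^{4}}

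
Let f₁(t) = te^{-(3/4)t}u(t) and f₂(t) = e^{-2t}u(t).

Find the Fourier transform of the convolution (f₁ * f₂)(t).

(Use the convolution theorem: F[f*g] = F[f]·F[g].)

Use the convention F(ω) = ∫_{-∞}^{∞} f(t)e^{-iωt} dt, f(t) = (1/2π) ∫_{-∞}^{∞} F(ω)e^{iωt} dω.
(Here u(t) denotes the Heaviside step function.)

F[f₁*f₂](ω) = \frac{16}{\left(i \omega + 2\right) \left(4 i \omega + 3\right)^{2}}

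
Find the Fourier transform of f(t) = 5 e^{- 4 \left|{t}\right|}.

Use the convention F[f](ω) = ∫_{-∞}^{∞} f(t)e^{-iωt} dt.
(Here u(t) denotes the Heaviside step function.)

F(ω) = \frac{40}{\omega^{2} + 16}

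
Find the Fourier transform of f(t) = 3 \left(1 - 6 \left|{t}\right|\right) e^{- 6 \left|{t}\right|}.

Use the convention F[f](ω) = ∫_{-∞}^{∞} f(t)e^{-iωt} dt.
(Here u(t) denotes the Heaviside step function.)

F(ω) = \frac{72 \omega^{2}}{\left(\omega^{2} + 36\right)^{2}}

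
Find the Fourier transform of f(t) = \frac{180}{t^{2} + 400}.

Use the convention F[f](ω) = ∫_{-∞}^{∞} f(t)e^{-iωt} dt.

F(ω) = 9 \pi e^{- 20 \left|{\omega}\right|}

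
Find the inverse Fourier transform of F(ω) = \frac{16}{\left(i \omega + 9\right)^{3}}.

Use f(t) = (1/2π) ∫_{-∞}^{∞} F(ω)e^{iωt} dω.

f(t) = 8 t^{2} e^{- 9 t} u\left(t\right)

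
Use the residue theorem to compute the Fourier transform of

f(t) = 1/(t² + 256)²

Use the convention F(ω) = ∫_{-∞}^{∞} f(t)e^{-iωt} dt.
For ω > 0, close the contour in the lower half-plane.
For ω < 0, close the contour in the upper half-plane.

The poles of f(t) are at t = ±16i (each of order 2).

Let g(z) = f(z)e^{-iωz}; for large |z| the factor e^{-iωz} decays in the lower half-plane when ω > 0 and in the upper half-plane when ω < 0.

Case ω > 0 (lower half-plane, clockwise contour ⇒ F(ω) = -2πi·ΣRes):
  Res_{z = - 16 i} g(z) = \frac{i \left(16 \omega + 1\right) e^{- 16 \omega}}{16384} (pole of order 2)
  F(ω) = -2πi·ΣRes = \frac{\pi \left(16 \omega + 1\right) e^{- 16 \omega}}{8192}

Case ω < 0 (upper half-plane, counterclockwise contour ⇒ F(ω) = +2πi·ΣRes):
  Res_{z = 16 i} g(z) = \frac{i \left(16 \omega - 1\right) e^{16 \omega}}{16384} (pole of order 2)
  F(ω) = 2πi·ΣRes = \frac{\pi \left(1 - 16 \omega\right) e^{16 \omega}}{8192}

Both cases combine into a single formula in |ω|:

F(ω) = \frac{\pi \left(16 \left|{\omega}\right| + 1\right) e^{- 16 \left|{\omega}\right|}}{8192}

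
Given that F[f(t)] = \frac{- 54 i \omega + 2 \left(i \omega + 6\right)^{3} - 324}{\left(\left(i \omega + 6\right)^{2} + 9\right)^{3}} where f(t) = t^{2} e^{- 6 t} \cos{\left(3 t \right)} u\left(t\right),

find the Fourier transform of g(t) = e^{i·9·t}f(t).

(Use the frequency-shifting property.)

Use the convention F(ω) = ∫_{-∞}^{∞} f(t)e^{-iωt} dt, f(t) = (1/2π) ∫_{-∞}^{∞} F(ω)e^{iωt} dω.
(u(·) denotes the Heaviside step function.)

F[g](ω) = \frac{2 \left(27 i \left(9 - \omega\right) + \left(i \left(\omega - 9\right) + 6\right)^{3} - 162\right)}{\left(\left(i \left(\omega - 9\right) + 6\right)^{2} + 9\right)^{3}}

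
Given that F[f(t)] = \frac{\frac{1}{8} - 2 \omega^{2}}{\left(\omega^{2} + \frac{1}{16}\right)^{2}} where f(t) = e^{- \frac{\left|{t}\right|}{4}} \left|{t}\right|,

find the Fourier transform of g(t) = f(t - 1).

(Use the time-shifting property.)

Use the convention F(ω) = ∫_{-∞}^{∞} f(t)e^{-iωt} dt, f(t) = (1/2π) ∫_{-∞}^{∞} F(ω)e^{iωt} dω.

F[g](ω) = \frac{32 \left(1 - 16 \omega^{2}\right) e^{- i \omega}}{\left(16 \omega^{2} + 1\right)^{2}}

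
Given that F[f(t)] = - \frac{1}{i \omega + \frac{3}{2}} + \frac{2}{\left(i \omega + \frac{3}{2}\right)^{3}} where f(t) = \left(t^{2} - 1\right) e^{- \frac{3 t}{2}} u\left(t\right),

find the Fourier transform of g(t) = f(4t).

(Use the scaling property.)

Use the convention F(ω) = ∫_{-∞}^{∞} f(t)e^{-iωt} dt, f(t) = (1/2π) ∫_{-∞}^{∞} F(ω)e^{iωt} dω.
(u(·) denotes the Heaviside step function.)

F[g](ω) = \frac{32 i \omega - \left(i \omega + 6\right)^{3} + 192}{\left(i \omega + 6\right)^{4}}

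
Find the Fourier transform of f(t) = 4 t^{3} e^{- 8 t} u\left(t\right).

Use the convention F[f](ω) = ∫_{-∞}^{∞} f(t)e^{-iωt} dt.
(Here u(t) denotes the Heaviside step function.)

F(ω) = \frac{24}{\left(i \omega + 8\right)^{4}}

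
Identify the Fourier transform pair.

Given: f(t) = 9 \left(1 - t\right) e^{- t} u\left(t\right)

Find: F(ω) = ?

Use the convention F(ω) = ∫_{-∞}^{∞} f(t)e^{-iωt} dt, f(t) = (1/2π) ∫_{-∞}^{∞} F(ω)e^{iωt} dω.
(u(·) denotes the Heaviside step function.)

F(ω) = \frac{9 i \omega}{- \omega^{2} + 2 i \omega + 1}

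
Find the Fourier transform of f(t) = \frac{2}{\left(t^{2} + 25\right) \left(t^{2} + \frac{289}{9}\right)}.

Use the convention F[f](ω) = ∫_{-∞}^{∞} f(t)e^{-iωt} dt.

F(ω) = \frac{9 \pi e^{- 5 \left|{\omega}\right|}}{160} - \frac{27 \pi e^{- \frac{17 \left|{\omega}\right|}{3}}}{544}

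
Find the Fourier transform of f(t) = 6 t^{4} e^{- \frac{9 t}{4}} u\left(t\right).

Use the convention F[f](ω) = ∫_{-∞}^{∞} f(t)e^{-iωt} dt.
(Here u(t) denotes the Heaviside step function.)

F(ω) = \frac{147456}{\left(4 i \omega + 9\right)^{5}}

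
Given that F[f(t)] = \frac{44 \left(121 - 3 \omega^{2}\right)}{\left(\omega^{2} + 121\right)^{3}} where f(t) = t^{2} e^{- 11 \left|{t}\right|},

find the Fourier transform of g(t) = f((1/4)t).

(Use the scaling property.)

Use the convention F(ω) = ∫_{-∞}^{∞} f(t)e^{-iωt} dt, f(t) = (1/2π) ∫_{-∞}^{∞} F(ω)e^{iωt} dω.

F[g](ω) = \frac{176 \left(121 - 48 \omega^{2}\right)}{\left(16 \omega^{2} + 121\right)^{3}}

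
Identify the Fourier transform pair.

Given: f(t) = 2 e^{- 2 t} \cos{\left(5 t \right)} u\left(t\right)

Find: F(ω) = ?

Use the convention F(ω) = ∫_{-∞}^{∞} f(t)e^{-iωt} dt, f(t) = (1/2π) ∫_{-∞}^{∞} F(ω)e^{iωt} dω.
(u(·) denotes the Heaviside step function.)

F(ω) = \frac{2 \left(i \omega + 2\right)}{\left(i \omega + 2\right)^{2} + 25}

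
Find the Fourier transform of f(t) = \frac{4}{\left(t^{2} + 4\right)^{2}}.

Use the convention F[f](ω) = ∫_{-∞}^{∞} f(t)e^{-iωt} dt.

F(ω) = \frac{\pi \left(2 \left|{\omega}\right| + 1\right) e^{- 2 \left|{\omega}\right|}}{4}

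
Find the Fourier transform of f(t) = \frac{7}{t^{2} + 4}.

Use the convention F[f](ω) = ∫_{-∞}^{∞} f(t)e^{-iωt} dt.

F(ω) = \frac{7 \pi e^{- 2 \left|{\omega}\right|}}{2}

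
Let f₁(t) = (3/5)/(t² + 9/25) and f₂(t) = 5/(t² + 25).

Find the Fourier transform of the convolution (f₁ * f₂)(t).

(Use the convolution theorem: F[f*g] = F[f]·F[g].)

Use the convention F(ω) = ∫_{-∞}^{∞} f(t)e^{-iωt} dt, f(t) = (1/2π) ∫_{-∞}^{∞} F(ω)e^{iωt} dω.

F[f₁*f₂](ω) = \pi^{2} e^{- \frac{28 \left|{\omega}\right|}{5}}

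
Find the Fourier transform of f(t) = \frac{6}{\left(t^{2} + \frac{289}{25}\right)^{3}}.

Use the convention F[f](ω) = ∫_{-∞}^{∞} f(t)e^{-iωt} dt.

F(ω) = \frac{375 \pi \left(289 \omega^{2} + 255 \left|{\omega}\right| + 75\right) e^{- \frac{17 \left|{\omega}\right|}{5}}}{5679428}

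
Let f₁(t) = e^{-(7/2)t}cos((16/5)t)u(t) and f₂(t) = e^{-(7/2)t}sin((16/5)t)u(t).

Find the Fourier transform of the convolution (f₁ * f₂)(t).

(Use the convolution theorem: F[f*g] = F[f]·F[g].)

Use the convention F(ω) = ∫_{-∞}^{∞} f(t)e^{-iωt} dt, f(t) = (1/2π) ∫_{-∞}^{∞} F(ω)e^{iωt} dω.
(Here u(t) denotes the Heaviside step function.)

F[f₁*f₂](ω) = \frac{16000 \left(2 i \omega + 7\right)}{\left(25 \left(2 i \omega + 7\right)^{2} + 1024\right)^{2}}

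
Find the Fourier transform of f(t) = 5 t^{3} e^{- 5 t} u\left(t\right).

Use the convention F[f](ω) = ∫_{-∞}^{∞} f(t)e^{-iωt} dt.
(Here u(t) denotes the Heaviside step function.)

F(ω) = \frac{30}{\left(i \omega + 5\right)^{4}}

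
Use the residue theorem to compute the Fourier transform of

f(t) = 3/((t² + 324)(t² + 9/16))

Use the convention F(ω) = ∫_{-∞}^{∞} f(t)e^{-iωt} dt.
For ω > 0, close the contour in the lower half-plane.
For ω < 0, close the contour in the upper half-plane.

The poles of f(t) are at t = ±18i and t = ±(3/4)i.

Let g(z) = f(z)e^{-iωz}; for large |z| the factor e^{-iωz} decays in the lower half-plane when ω > 0 and in the upper half-plane when ω < 0.

Case ω > 0 (lower half-plane, clockwise contour ⇒ F(ω) = -2πi·ΣRes):
  Res_{z = - 18 i} g(z) = - \frac{4 i e^{- 18 \omega}}{15525}
  Res_{z = - \frac{3 i}{4}} g(z) = \frac{32 i e^{- \frac{3 \omega}{4}}}{5175}
  F(ω) = -2πi·ΣRes = - \frac{8 \pi e^{- 18 \omega}}{15525} + \frac{64 \pi e^{- \frac{3 \omega}{4}}}{5175}

Case ω < 0 (upper half-plane, counterclockwise contour ⇒ F(ω) = +2πi·ΣRes):
  Res_{z = 18 i} g(z) = \frac{4 i e^{18 \omega}}{15525}
  Res_{z = \frac{3 i}{4}} g(z) = - \frac{32 i e^{\frac{3 \omega}{4}}}{5175}
  F(ω) = 2πi·ΣRes = \frac{8 \pi \left(24 e^{\frac{3 \omega}{4}} - e^{18 \omega}\right)}{15525}

Both cases combine into a single formula in |ω|:

F(ω) = - \frac{8 \pi e^{- 18 \left|{\omega}\right|}}{15525} + \frac{64 \pi e^{- \frac{3 \left|{\omega}\right|}{4}}}{5175}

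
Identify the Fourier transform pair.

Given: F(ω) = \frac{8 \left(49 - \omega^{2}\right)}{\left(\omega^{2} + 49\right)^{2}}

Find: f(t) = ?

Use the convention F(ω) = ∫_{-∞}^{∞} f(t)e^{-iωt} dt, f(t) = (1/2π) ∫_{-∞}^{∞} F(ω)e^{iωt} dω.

f(t) = 4 e^{- 7 \left|{t}\right|} \left|{t}\right|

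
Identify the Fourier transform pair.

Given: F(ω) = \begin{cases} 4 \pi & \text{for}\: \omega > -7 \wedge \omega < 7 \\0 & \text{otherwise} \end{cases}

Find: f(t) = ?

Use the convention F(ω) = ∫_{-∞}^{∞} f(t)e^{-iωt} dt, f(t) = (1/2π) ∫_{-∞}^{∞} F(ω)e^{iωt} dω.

f(t) = \frac{4 \sin{\left(7 t \right)}}{t}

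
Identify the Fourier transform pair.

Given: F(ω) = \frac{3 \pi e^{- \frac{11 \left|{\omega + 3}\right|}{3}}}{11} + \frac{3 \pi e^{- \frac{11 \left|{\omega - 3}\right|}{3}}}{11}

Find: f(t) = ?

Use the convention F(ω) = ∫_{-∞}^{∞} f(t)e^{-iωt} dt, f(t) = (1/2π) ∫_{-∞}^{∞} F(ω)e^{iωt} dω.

f(t) = \frac{2 \cos{\left(3 t \right)}}{t^{2} + \frac{121}{9}}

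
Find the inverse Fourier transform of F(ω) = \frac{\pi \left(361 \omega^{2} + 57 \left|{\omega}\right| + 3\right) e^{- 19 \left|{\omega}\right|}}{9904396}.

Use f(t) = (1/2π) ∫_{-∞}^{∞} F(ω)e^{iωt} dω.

f(t) = \frac{2}{\left(t^{2} + 361\right)^{3}}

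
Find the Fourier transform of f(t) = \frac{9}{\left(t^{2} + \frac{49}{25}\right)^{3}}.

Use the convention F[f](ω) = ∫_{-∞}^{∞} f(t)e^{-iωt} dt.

F(ω) = \frac{1125 \pi \left(49 \omega^{2} + 105 \left|{\omega}\right| + 75\right) e^{- \frac{7 \left|{\omega}\right|}{5}}}{134456}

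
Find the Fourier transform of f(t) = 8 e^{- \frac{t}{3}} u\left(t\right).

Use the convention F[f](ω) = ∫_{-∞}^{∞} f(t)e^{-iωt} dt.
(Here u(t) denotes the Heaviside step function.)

F(ω) = \frac{24}{3 i \omega + 1}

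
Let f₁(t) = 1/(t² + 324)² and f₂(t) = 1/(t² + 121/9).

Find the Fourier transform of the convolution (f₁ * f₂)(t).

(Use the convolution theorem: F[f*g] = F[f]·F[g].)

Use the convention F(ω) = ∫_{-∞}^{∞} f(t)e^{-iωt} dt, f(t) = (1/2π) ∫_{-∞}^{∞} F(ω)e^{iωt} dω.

F[f₁*f₂](ω) = \frac{\pi^{2} \left(18 \left|{\omega}\right| + 1\right) e^{- \frac{65 \left|{\omega}\right|}{3}}}{42768}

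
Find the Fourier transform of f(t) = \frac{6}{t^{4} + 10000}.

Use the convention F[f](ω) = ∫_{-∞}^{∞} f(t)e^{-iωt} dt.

F(ω) = \frac{3 \pi e^{- 5 \sqrt{2} \left|{\omega}\right|} \sin{\left(5 \sqrt{2} \left|{\omega}\right| + \frac{\pi}{4} \right)}}{500}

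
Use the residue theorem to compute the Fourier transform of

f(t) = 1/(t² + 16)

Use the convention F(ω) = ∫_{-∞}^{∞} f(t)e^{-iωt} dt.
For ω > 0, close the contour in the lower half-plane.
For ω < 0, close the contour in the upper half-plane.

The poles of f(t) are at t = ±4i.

Let g(z) = f(z)e^{-iωz}; for large |z| the factor e^{-iωz} decays in the lower half-plane when ω > 0 and in the upper half-plane when ω < 0.

Case ω > 0 (lower half-plane, clockwise contour ⇒ F(ω) = -2πi·ΣRes):
  Res_{z = - 4 i} g(z) = \frac{i e^{- 4 \omega}}{8}
  F(ω) = -2πi·ΣRes = \frac{\pi e^{- 4 \omega}}{4}

Case ω < 0 (upper half-plane, counterclockwise contour ⇒ F(ω) = +2πi·ΣRes):
  Res_{z = 4 i} g(z) = - \frac{i e^{4 \omega}}{8}
  F(ω) = 2πi·ΣRes = \frac{\pi e^{4 \omega}}{4}

Both cases combine into a single formula in |ω|:

F(ω) = \frac{\pi e^{- 4 \left|{\omega}\right|}}{4}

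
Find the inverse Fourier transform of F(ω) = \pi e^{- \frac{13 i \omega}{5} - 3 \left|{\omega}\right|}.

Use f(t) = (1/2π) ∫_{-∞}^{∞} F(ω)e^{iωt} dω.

f(t) = \frac{3}{\left(t - \frac{13}{5}\right)^{2} + 9}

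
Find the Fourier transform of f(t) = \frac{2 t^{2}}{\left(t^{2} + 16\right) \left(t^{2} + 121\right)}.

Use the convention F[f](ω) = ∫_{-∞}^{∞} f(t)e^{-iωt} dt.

F(ω) = \frac{2 \pi \left(11 - 4 e^{7 \left|{\omega}\right|}\right) e^{- 11 \left|{\omega}\right|}}{105}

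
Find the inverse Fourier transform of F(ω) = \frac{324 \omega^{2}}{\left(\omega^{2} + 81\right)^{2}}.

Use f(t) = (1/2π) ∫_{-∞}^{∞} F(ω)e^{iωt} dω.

f(t) = 9 \left(1 - 9 \left|{t}\right|\right) e^{- 9 \left|{t}\right|}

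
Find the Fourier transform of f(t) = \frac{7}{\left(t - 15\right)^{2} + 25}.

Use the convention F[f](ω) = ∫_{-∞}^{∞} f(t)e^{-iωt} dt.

F(ω) = \frac{7 \pi e^{- 15 i \omega - 5 \left|{\omega}\right|}}{5}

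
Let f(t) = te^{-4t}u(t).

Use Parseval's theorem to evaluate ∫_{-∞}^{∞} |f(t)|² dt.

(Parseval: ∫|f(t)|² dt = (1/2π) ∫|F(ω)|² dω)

∫|f(t)|² dt = \frac{1}{256}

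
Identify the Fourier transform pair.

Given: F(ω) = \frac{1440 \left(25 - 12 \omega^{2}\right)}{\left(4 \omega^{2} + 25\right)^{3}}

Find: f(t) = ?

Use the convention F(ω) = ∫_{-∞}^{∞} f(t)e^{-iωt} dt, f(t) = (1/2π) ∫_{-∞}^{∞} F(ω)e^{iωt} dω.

f(t) = 9 t^{2} e^{- \frac{5 \left|{t}\right|}{2}}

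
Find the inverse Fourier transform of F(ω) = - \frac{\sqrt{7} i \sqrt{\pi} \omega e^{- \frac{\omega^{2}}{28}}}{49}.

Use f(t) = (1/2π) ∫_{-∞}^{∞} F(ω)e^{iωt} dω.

f(t) = 2 t e^{- 7 t^{2}}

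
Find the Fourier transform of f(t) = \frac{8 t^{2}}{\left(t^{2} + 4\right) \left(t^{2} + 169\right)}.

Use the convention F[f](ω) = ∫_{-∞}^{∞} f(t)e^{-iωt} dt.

F(ω) = \frac{8 \pi \left(13 - 2 e^{11 \left|{\omega}\right|}\right) e^{- 13 \left|{\omega}\right|}}{165}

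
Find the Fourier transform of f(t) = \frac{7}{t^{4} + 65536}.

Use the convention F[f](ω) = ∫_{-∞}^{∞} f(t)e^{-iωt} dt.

F(ω) = \frac{7 \pi e^{- 8 \sqrt{2} \left|{\omega}\right|} \sin{\left(8 \sqrt{2} \left|{\omega}\right| + \frac{\pi}{4} \right)}}{4096}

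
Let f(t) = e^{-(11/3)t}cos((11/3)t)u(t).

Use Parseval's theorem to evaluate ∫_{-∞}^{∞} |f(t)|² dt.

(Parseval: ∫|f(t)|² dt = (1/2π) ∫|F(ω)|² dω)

∫|f(t)|² dt = \frac{9}{88}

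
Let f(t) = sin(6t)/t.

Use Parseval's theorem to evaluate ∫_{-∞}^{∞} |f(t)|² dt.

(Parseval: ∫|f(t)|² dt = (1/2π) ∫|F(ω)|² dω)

∫|f(t)|² dt = 6 \pi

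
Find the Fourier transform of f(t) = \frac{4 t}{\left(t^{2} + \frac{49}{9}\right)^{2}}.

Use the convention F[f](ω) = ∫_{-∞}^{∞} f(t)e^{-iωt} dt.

F(ω) = - \frac{6 i \pi \omega e^{- \frac{7 \left|{\omega}\right|}{3}}}{7}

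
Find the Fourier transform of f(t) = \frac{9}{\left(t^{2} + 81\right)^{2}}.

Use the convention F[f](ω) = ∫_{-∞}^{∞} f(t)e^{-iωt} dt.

F(ω) = \frac{\pi \left(9 \left|{\omega}\right| + 1\right) e^{- 9 \left|{\omega}\right|}}{162}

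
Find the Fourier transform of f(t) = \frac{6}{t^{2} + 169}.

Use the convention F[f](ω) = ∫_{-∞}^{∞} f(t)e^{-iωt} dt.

F(ω) = \frac{6 \pi e^{- 13 \left|{\omega}\right|}}{13}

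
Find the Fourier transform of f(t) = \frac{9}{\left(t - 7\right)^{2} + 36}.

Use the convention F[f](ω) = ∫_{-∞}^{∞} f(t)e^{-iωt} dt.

F(ω) = \frac{3 \pi e^{- 7 i \omega - 6 \left|{\omega}\right|}}{2}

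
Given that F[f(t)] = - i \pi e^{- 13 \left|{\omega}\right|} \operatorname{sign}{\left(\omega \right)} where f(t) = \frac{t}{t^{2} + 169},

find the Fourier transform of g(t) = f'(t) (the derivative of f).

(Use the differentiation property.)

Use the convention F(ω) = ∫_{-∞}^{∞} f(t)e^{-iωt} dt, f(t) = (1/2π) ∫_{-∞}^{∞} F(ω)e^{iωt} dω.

F[g](ω) = \pi \omega e^{- 13 \left|{\omega}\right|} \operatorname{sign}{\left(\omega \right)}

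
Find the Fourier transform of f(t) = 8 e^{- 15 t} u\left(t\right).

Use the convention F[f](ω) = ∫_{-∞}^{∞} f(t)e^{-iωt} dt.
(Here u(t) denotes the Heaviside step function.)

F(ω) = \frac{8}{i \omega + 15}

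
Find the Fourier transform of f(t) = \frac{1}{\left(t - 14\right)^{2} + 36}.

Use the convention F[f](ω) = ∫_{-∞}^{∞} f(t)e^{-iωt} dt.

F(ω) = \frac{\pi e^{- 14 i \omega - 6 \left|{\omega}\right|}}{6}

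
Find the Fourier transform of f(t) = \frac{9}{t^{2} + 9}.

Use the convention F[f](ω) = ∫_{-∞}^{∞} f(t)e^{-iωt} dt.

F(ω) = 3 \pi e^{- 3 \left|{\omega}\right|}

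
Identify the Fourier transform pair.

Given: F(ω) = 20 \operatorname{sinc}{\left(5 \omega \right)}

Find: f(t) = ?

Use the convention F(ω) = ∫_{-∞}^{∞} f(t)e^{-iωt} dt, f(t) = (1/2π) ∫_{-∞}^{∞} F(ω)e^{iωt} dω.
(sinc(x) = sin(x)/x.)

f(t) = 2 \left(\begin{cases} 1 & \text{for}\: \left|{t}\right| < 5 \\0 & \text{otherwise} \end{cases}\right)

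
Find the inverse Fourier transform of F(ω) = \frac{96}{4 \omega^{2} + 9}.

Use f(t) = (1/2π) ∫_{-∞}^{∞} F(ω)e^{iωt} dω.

f(t) = 8 e^{- \frac{3 \left|{t}\right|}{2}}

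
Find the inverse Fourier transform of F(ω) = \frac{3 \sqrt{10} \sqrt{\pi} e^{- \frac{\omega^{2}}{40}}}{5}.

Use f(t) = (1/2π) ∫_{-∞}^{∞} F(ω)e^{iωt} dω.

f(t) = 6 e^{- 10 t^{2}}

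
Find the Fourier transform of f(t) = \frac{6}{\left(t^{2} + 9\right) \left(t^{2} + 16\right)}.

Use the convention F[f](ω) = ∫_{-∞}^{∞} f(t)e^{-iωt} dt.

F(ω) = \frac{\pi \left(4 e^{\left|{\omega}\right|} - 3\right) e^{- 4 \left|{\omega}\right|}}{14}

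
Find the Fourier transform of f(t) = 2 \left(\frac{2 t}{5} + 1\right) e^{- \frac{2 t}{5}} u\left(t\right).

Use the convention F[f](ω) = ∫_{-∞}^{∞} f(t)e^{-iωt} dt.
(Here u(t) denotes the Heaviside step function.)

F(ω) = \frac{10 \left(- 5 i \omega - 4\right)}{25 \omega^{2} - 20 i \omega - 4}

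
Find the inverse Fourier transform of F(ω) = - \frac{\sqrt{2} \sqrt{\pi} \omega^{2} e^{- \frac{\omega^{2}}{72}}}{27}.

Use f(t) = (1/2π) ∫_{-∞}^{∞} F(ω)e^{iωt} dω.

f(t) = 4 \left(72 t^{2} - 2\right) e^{- 18 t^{2}}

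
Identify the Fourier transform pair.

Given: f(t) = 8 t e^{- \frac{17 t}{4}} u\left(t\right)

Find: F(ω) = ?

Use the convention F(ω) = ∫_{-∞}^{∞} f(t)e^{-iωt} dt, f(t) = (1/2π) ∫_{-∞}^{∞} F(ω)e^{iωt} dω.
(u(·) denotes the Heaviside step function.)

F(ω) = \frac{128}{\left(4 i \omega + 17\right)^{2}}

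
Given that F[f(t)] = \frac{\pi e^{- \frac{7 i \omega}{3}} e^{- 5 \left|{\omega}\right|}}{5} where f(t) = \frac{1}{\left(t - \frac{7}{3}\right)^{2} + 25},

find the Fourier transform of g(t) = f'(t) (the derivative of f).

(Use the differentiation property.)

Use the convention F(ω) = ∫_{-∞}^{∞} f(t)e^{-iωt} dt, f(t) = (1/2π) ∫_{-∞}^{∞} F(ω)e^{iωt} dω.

F[g](ω) = \frac{i \pi \omega e^{- \frac{7 i \omega}{3} - 5 \left|{\omega}\right|}}{5}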